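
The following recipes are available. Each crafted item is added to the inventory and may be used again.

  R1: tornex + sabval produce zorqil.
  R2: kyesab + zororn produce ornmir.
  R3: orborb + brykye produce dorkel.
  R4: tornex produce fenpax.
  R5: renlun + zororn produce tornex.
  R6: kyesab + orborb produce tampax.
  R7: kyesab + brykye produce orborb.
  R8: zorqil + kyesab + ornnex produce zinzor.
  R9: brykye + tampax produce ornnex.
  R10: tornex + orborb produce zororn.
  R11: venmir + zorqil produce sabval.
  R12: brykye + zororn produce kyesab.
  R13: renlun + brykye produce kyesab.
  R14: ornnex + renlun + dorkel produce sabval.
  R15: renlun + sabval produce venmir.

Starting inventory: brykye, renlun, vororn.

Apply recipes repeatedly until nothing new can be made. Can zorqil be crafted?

zorqil would need tornex and sabval (R1), but tornex is never obtained.

No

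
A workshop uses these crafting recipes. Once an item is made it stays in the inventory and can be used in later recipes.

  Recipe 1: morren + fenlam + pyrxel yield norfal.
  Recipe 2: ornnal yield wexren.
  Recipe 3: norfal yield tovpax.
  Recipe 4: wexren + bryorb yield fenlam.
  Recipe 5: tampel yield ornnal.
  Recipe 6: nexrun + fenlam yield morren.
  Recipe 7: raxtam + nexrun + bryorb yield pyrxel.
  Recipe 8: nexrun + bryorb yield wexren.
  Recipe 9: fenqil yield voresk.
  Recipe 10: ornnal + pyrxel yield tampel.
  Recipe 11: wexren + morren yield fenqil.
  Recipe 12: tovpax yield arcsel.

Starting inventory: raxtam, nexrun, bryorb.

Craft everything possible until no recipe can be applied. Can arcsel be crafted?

Yes

Using Recipe 8, nexrun and bryorb make wexren.
Using Recipe 7, raxtam, nexrun, and bryorb make pyrxel.
Using Recipe 4, wexren and bryorb make fenlam.
Using Recipe 6, nexrun and fenlam make morren.
Using Recipe 1, morren, fenlam, and pyrxel make norfal.
norfal → tovpax (Recipe 3).
Using Recipe 12, tovpax makes arcsel.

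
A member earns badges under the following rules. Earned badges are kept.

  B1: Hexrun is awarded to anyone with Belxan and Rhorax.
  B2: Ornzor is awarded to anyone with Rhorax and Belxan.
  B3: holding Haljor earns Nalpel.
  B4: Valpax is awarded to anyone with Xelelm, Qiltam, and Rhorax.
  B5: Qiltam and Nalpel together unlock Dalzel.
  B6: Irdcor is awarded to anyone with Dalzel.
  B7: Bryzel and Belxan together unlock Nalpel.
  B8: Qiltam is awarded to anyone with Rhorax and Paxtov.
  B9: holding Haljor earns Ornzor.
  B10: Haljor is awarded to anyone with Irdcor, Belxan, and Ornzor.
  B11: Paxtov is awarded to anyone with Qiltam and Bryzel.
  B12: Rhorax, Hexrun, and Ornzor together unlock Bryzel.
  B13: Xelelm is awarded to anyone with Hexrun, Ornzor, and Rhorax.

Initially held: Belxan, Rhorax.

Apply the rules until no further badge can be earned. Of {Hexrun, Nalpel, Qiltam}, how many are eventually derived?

2

With Rhorax and Belxan, Ornzor is earned (B2).
With Belxan and Rhorax, Hexrun is earned (B1).
With Rhorax, Hexrun, and Ornzor, Bryzel is earned (B12).
With Bryzel and Belxan, Nalpel is earned (B7).
Hexrun: reached.
Nalpel: reached.
Qiltam would need Rhorax and Paxtov (B8), but Paxtov is never earned.
Reached: Hexrun and Nalpel — 2 of the 3.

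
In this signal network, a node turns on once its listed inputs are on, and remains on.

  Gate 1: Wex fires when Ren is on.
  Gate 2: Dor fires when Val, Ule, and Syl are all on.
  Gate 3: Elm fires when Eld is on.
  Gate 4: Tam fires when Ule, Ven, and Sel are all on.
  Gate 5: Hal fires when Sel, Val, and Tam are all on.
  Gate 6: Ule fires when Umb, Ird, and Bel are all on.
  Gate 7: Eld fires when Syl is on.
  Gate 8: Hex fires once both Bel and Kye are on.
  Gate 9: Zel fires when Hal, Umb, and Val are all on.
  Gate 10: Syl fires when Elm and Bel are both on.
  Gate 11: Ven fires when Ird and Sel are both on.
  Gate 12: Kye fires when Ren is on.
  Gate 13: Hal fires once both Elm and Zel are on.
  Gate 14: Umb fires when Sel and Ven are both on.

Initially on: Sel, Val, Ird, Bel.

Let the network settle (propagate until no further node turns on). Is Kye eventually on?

Kye would need Ren (Gate 12), but Ren never turns on.

No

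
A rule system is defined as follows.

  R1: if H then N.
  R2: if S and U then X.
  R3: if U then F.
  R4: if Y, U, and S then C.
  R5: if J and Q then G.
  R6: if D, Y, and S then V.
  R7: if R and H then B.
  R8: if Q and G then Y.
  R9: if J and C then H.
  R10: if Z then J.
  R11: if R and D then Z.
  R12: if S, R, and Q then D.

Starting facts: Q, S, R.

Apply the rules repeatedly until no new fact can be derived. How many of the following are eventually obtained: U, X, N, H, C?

No rule produces U, and it is not given.
X would need S and U (R2), but U is never established.
N would need H (R1), but H is never established.
H would need J and C (R9), but C is never established.
C would need Y, U, and S (R4), but U is never established.
None of the 5 are reached.

0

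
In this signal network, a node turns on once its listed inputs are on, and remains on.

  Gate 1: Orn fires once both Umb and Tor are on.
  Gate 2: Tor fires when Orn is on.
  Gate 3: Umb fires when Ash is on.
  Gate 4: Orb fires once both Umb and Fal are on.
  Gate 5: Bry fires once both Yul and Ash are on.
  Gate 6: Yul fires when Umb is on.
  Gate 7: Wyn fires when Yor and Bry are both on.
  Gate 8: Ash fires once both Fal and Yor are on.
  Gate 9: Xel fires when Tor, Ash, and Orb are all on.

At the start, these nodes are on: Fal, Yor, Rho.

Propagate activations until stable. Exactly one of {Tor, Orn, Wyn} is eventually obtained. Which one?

Gate 8: Fal and Yor on → Ash on.
Ash is on, so Umb fires (Gate 3).
Gate 6: Umb on → Yul on.
Gate 5: Yul and Ash on → Bry on.
Gate 7: Yor and Bry on → Wyn on.
Tor would need Orn (Gate 2), but Orn never turns on. Orn would need Umb and Tor (Gate 1), but Tor never turns on.

Wyn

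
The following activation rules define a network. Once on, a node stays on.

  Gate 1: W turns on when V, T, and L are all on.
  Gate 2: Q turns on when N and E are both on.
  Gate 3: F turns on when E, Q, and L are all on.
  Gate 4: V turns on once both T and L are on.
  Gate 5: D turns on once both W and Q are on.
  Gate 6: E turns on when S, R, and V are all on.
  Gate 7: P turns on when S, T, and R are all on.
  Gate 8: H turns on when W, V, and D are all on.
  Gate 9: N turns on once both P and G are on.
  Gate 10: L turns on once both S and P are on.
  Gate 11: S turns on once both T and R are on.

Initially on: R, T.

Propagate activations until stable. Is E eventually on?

Yes

Gate 11: T and R on → S on.
Gate 7: S, T, and R on → P on.
S and P are on, so L turns on (Gate 10).
T and L are on, so V turns on (Gate 4).
S, R, and V are on, so E turns on (Gate 6).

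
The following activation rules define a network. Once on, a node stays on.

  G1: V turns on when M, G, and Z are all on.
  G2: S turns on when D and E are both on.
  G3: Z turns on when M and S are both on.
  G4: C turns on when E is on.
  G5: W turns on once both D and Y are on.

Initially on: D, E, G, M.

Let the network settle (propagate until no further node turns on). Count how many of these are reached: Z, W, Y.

D and E are on, so S turns on (G2).
G3: M and S on → Z on.
Z: reached.
W would need D and Y (G5), but Y never turns on.
No rule produces Y, and it is not given.
Reached: Z — 1 of the 3.

1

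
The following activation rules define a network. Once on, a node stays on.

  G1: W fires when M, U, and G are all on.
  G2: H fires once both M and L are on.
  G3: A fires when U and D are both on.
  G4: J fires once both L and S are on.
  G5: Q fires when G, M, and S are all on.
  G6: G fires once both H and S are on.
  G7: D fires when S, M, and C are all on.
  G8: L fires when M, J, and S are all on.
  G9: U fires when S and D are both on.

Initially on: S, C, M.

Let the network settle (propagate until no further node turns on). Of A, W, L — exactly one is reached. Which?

A

G7: S, M, and C on → D on.
G9: S and D on → U on.
U and D are on, so A fires (G3).
L would need M, J, and S (G8), but J never turns on. W would need M, U, and G (G1), but G never turns on.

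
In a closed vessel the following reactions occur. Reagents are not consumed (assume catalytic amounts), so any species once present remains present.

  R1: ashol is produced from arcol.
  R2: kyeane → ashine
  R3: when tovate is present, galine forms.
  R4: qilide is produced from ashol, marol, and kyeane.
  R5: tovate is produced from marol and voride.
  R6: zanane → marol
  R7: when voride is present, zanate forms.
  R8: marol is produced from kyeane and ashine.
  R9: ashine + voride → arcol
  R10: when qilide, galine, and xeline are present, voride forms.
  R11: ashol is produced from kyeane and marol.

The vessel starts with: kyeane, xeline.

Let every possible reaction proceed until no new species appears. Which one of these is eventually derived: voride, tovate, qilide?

kyeane present → ashine forms (R2).
kyeane and ashine present → marol forms (R8).
kyeane and marol present → ashol forms (R11).
ashol, marol, and kyeane present → qilide forms (R4).
voride would need qilide, galine, and xeline (R10), but galine never forms. tovate would need marol and voride (R5), but voride never forms.

qilide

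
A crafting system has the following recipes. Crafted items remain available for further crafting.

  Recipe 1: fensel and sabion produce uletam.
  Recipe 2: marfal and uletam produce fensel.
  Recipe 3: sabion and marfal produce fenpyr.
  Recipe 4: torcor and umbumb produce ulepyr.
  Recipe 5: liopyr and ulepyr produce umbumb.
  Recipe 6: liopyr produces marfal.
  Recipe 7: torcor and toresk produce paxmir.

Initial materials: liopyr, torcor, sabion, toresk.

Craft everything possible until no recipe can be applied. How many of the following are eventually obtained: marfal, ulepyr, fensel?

1

Using Recipe 6, liopyr makes marfal.
marfal: reached.
ulepyr would need torcor and umbumb (Recipe 4), but umbumb is never obtained.
fensel would need marfal and uletam (Recipe 2), but uletam is never obtained.
Reached: marfal — 1 of the 3.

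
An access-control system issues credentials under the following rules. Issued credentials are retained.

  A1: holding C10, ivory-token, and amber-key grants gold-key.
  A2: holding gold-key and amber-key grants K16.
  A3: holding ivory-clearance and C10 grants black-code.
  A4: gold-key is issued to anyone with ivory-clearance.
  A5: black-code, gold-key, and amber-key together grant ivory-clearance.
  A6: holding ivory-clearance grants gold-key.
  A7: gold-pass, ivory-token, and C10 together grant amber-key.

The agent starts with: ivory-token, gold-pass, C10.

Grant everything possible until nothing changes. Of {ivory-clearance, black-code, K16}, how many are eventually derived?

1

Holding gold-pass, ivory-token, and C10 grants amber-key (A7).
Holding C10, ivory-token, and amber-key grants gold-key (A1).
Holding gold-key and amber-key grants K16 (A2).
ivory-clearance would need black-code, gold-key, and amber-key (A5), but black-code is never granted.
black-code would need ivory-clearance and C10 (A3), but ivory-clearance is never granted.
K16: reached.
Reached: K16 — 1 of the 3.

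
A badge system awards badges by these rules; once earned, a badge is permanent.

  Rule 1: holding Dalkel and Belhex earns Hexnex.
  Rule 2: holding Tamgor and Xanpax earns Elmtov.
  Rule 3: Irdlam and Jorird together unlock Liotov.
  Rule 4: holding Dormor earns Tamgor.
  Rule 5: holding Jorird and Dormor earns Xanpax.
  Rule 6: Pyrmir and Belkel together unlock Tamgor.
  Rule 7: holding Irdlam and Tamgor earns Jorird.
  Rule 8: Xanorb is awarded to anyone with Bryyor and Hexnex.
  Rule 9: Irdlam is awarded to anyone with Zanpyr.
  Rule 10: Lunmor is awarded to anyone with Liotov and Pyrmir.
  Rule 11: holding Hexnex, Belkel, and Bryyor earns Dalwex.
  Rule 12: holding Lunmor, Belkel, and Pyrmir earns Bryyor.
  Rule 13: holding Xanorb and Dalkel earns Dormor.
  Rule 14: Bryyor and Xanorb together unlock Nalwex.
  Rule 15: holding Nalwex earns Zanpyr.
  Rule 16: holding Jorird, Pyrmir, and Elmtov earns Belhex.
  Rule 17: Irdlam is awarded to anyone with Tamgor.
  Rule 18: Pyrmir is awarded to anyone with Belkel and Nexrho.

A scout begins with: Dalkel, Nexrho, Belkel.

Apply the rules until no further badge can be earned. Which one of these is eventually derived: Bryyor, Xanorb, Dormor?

Bryyor

With Belkel and Nexrho, Pyrmir is earned (Rule 18).
With Pyrmir and Belkel, Tamgor is earned (Rule 6).
With Tamgor, Irdlam is earned (Rule 17).
With Irdlam and Tamgor, Jorird is earned (Rule 7).
With Irdlam and Jorird, Liotov is earned (Rule 3).
With Liotov and Pyrmir, Lunmor is earned (Rule 10).
With Lunmor, Belkel, and Pyrmir, Bryyor is earned (Rule 12).
Xanorb would need Bryyor and Hexnex (Rule 8), but Hexnex is never earned. Dormor would need Xanorb and Dalkel (Rule 13), but Xanorb is never earned.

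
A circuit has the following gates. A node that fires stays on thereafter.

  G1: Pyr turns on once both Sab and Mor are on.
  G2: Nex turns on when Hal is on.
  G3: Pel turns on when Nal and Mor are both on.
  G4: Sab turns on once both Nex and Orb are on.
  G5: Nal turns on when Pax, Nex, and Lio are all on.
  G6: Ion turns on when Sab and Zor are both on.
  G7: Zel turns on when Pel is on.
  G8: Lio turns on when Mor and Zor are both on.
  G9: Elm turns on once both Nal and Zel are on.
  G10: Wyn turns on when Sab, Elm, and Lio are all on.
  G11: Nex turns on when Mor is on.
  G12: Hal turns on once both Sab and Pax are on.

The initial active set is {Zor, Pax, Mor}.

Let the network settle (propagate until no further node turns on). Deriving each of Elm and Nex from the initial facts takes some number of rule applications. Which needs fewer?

Nex

Nex: G11: Mor on → Nex on. [1 rule application]
Elm: G8: Mor and Zor on → Lio on. G11: Mor on → Nex on. G5: Pax, Nex, and Lio on → Nal on. G3: Nal and Mor on → Pel on. G7: Pel on → Zel on. G9: Nal and Zel on → Elm on. [6 rule applications]
Nex needs fewer.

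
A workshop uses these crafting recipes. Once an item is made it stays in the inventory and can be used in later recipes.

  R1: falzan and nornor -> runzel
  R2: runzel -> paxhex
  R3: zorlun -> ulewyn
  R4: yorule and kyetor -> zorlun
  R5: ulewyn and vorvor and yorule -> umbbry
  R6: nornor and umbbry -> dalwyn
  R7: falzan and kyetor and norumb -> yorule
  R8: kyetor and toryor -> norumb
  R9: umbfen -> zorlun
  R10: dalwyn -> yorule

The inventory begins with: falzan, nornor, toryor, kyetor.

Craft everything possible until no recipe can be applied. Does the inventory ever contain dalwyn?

No

dalwyn would need nornor and umbbry (R6), but umbbry is never obtained.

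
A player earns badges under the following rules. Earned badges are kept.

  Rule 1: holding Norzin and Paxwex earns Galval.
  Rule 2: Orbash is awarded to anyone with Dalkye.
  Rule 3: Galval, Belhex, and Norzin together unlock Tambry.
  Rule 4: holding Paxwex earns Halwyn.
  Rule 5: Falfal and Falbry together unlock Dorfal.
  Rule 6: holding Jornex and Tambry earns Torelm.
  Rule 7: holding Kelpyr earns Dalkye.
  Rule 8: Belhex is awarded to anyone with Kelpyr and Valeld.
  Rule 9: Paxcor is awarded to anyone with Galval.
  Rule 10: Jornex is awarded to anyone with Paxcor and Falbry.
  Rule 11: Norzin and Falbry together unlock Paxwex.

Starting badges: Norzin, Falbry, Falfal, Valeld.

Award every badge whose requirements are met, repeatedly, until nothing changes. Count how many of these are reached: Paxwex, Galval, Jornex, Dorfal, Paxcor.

With Falfal and Falbry, Dorfal is earned (Rule 5).
With Norzin and Falbry, Paxwex is earned (Rule 11).
With Norzin and Paxwex, Galval is earned (Rule 1).
With Galval, Paxcor is earned (Rule 9).
With Paxcor and Falbry, Jornex is earned (Rule 10).
Paxwex: reached.
Galval: reached.
Jornex: reached.
Dorfal: reached.
Paxcor: reached.
All 5 are reached.

5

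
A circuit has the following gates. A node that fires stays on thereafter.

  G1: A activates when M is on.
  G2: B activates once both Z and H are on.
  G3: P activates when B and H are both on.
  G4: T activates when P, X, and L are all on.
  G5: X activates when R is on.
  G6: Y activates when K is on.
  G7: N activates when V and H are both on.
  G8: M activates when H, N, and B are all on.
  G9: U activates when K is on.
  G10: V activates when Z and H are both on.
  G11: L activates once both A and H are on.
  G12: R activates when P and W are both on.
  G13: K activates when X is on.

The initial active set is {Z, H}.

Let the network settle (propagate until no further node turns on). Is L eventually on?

Yes

Z and H are on, so V activates (G10).
Z and H are on, so B activates (G2).
G7: V and H on → N on.
H, N, and B are on, so M activates (G8).
G1: M on → A on.
G11: A and H on → L on.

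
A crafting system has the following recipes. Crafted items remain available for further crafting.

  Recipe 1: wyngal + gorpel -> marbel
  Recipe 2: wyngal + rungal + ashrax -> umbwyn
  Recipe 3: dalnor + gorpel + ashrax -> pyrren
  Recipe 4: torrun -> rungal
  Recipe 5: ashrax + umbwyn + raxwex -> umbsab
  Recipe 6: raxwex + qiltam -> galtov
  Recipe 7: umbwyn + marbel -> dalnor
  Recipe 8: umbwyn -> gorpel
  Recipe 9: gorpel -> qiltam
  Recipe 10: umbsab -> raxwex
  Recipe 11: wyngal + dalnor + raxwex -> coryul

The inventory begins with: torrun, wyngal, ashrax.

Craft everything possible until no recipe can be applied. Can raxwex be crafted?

No

raxwex would need umbsab (Recipe 10), but umbsab is never obtained.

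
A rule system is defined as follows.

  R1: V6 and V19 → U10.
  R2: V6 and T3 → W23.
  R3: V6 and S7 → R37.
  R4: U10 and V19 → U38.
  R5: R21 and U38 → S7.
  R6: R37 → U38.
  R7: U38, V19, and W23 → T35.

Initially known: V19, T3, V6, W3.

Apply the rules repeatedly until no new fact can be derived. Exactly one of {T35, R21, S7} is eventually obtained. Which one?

T35

V6 and V19 hold, so U10 follows (R1).
V6 and T3 hold, so W23 follows (R2).
U10 and V19 hold, so U38 follows (R4).
U38, V19, and W23 hold, so T35 follows (R7).
No rule produces R21, and it is not given. S7 would need R21 and U38 (R5), but R21 is never established.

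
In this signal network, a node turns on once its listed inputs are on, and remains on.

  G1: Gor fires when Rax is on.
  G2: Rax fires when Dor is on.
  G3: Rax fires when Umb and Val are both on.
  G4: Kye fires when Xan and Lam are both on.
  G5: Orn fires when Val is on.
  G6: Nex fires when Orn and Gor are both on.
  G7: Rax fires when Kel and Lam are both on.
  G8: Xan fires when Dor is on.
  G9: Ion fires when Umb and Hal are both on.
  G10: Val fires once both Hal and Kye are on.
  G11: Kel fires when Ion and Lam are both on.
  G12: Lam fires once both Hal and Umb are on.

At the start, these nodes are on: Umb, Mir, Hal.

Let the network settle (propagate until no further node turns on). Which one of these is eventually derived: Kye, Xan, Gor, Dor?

Gor

G12: Hal and Umb on → Lam on.
Umb and Hal are on, so Ion fires (G9).
G11: Ion and Lam on → Kel on.
Kel and Lam are on, so Rax fires (G7).
Rax is on, so Gor fires (G1).
Kye would need Xan and Lam (G4), but Xan never turns on. Xan would need Dor (G8), but Dor never turns on. No rule produces Dor, and it is not given.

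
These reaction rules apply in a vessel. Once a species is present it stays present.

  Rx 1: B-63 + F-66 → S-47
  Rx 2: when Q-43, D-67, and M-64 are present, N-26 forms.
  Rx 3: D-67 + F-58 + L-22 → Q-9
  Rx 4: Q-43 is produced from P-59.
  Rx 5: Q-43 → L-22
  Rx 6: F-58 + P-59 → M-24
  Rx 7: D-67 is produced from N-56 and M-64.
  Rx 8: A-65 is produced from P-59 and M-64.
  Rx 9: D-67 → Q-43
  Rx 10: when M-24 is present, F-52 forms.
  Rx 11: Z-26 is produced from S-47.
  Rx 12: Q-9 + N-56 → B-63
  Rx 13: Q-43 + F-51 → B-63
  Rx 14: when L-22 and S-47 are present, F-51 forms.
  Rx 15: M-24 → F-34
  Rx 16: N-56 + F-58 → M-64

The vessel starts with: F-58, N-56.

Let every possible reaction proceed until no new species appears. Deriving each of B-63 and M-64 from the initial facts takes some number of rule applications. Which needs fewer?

M-64

M-64: N-56 and F-58 present → M-64 forms (Rx 16). [1 rule application]
B-63: N-56 and F-58 present → M-64 forms (Rx 16). N-56 and M-64 present → D-67 forms (Rx 7). D-67 present → Q-43 forms (Rx 9). Q-43 present → L-22 forms (Rx 5). D-67, F-58, and L-22 present → Q-9 forms (Rx 3). Q-9 and N-56 present → B-63 forms (Rx 12). [6 rule applications]
M-64 needs fewer.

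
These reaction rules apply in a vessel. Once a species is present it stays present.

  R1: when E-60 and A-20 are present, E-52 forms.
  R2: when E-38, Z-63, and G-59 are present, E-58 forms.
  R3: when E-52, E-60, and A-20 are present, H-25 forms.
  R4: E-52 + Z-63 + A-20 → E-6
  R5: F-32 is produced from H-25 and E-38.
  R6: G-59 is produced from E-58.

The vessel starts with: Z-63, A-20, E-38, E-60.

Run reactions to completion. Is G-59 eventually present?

G-59 would need E-58 (R6), but E-58 never forms.

No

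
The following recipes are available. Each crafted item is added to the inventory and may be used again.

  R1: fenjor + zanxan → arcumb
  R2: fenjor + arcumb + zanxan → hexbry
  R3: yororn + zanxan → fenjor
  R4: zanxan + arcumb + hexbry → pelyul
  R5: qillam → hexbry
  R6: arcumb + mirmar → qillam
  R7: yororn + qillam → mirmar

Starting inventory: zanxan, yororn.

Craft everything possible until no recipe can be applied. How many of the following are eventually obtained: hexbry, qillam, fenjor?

2

yororn + zanxan → fenjor (R3).
Using R1, fenjor and zanxan make arcumb.
fenjor + arcumb + zanxan → hexbry (R2).
hexbry: reached.
qillam would need arcumb and mirmar (R6), but mirmar is never obtained.
fenjor: reached.
Reached: hexbry and fenjor — 2 of the 3.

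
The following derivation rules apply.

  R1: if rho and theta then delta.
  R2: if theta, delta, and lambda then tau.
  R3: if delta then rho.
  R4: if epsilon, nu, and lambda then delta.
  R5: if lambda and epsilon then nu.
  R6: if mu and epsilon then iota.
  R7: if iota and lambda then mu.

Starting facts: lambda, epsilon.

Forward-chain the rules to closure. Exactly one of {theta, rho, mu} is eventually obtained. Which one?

rho

From lambda and epsilon, R5 gives nu.
From epsilon, nu, and lambda, R4 gives delta.
From delta, R3 gives rho.
mu would need iota and lambda (R7), but iota is never established. No rule produces theta, and it is not given.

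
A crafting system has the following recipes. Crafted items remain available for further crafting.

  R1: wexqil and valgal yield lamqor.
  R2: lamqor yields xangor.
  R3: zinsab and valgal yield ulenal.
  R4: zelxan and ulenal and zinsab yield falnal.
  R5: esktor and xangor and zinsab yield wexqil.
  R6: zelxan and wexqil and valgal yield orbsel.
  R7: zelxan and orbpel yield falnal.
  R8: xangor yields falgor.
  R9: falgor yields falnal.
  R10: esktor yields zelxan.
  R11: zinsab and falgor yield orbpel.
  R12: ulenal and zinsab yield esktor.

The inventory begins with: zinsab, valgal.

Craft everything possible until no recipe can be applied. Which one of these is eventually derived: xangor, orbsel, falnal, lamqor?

Using R3, zinsab and valgal make ulenal.
ulenal and zinsab → esktor (R12).
Using R10, esktor makes zelxan.
Using R4, zelxan, ulenal, and zinsab make falnal.
orbsel would need zelxan, wexqil, and valgal (R6), but wexqil is never obtained. lamqor would need wexqil and valgal (R1), but wexqil is never obtained. xangor would need lamqor (R2), but lamqor is never obtained.

falnal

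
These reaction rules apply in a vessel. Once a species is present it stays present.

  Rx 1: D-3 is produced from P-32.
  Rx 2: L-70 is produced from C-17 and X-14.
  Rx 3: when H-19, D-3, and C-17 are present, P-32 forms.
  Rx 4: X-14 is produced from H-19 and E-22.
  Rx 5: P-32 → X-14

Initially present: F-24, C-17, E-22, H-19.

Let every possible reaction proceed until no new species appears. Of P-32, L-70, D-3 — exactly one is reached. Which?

L-70

H-19 and E-22 present → X-14 forms (Rx 4).
C-17 and X-14 present → L-70 forms (Rx 2).
P-32 would need H-19, D-3, and C-17 (Rx 3), but D-3 never forms. D-3 would need P-32 (Rx 1), but P-32 never forms.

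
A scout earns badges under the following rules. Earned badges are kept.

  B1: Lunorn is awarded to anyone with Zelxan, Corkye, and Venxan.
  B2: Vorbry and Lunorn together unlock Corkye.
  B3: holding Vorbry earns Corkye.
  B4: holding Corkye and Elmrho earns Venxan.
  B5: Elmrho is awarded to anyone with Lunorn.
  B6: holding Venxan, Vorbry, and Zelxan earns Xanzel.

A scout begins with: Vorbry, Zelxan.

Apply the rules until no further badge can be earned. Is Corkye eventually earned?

With Vorbry, Corkye is earned (B3).

Yes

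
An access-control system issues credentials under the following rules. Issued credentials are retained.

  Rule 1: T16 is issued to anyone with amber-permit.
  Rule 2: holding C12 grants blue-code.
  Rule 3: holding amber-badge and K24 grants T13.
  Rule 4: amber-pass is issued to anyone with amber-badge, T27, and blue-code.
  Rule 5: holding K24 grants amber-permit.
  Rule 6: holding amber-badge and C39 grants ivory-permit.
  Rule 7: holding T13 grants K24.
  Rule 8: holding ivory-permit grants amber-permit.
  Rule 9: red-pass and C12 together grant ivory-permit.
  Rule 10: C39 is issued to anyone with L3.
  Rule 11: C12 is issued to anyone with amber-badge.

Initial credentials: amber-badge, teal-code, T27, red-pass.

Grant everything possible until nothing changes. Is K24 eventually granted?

K24 would need T13 (Rule 7), but T13 is never granted.

No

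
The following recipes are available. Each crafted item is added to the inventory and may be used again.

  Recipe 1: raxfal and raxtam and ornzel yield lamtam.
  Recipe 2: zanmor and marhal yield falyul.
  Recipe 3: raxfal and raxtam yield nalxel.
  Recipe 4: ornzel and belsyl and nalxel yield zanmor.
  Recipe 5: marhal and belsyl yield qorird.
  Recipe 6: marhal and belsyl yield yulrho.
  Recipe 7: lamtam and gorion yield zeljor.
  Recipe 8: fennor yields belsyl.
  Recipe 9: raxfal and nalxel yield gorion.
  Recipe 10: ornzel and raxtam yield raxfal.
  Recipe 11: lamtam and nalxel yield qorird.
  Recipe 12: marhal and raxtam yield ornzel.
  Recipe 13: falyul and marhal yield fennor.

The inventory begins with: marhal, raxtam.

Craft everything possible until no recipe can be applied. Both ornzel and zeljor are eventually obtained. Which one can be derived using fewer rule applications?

ornzel

ornzel: Using Recipe 12, marhal and raxtam make ornzel. [1 rule application]
zeljor: Using Recipe 12, marhal and raxtam make ornzel. ornzel and raxtam → raxfal (Recipe 10). Using Recipe 1, raxfal, raxtam, and ornzel make lamtam. raxfal and raxtam → nalxel (Recipe 3). Using Recipe 9, raxfal and nalxel make gorion. Using Recipe 7, lamtam and gorion make zeljor. [6 rule applications]
ornzel needs fewer.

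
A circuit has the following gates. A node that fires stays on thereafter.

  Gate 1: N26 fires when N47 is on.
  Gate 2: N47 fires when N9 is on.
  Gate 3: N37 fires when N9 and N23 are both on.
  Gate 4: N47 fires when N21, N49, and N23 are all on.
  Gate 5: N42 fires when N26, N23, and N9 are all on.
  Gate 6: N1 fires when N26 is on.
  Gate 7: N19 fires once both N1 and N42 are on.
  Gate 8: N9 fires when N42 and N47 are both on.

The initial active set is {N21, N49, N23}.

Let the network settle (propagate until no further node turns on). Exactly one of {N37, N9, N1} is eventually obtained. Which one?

N1

N21, N49, and N23 are on, so N47 fires (Gate 4).
Gate 1: N47 on → N26 on.
Gate 6: N26 on → N1 on.
N9 would need N42 and N47 (Gate 8), but N42 never turns on. N37 would need N9 and N23 (Gate 3), but N9 never turns on.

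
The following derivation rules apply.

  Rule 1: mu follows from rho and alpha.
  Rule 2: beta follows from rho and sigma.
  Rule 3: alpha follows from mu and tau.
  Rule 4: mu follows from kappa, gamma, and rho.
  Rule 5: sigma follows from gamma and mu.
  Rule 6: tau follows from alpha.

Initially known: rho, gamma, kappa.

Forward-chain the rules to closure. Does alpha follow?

alpha would need mu and tau (Rule 3), but tau is never established.

No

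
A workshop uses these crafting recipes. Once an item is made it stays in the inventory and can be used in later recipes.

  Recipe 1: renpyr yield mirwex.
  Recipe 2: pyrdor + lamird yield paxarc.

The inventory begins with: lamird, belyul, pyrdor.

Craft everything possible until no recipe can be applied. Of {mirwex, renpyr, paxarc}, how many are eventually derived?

1

Using Recipe 2, pyrdor and lamird make paxarc.
mirwex would need renpyr (Recipe 1), but renpyr is never obtained.
No rule produces renpyr, and it is not given.
paxarc: reached.
Reached: paxarc — 1 of the 3.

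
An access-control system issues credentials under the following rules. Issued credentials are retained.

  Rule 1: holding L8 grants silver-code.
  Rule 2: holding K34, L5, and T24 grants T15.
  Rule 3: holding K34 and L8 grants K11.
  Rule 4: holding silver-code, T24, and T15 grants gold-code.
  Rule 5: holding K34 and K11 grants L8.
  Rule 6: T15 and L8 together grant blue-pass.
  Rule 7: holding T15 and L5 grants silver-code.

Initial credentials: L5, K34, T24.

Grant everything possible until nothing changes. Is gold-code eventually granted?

Yes

Holding K34, L5, and T24 grants T15 (Rule 2).
Holding T15 and L5 grants silver-code (Rule 7).
Holding silver-code, T24, and T15 grants gold-code (Rule 4).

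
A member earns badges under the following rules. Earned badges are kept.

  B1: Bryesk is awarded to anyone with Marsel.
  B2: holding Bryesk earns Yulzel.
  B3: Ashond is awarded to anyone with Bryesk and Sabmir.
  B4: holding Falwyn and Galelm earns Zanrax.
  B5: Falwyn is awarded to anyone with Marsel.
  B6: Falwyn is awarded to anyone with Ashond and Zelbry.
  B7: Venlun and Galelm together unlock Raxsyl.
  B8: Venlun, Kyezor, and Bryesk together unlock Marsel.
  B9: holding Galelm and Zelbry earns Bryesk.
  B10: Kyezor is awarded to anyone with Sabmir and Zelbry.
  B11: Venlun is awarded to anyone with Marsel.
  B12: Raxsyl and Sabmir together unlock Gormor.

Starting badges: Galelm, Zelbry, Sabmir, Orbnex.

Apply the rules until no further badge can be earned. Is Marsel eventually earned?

No

Marsel would need Venlun, Kyezor, and Bryesk (B8), but Venlun is never earned.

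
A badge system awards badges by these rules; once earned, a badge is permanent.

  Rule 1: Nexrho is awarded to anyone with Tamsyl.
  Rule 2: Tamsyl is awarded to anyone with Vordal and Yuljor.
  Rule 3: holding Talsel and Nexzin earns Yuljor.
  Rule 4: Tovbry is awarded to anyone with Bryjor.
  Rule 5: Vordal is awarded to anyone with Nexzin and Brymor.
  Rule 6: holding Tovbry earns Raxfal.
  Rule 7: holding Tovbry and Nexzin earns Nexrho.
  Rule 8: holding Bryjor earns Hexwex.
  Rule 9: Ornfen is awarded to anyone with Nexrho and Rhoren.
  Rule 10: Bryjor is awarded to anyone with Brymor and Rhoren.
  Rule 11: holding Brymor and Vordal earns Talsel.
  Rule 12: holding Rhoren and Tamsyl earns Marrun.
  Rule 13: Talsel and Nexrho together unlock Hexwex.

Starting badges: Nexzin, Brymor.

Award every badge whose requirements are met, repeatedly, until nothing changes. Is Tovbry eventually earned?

No

Tovbry would need Bryjor (Rule 4), but Bryjor is never earned.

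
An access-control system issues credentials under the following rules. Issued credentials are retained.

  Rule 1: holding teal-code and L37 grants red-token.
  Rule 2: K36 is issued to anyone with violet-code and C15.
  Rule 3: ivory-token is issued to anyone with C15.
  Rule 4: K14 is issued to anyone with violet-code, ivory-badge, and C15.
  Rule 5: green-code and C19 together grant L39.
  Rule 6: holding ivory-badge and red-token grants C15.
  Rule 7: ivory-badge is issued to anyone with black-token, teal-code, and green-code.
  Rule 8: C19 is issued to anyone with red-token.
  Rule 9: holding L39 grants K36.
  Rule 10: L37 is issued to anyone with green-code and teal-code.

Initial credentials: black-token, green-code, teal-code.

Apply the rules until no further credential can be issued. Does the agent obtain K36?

Holding green-code and teal-code grants L37 (Rule 10).
Holding teal-code and L37 grants red-token (Rule 1).
Holding red-token grants C19 (Rule 8).
Holding green-code and C19 grants L39 (Rule 5).
Holding L39 grants K36 (Rule 9).

Yes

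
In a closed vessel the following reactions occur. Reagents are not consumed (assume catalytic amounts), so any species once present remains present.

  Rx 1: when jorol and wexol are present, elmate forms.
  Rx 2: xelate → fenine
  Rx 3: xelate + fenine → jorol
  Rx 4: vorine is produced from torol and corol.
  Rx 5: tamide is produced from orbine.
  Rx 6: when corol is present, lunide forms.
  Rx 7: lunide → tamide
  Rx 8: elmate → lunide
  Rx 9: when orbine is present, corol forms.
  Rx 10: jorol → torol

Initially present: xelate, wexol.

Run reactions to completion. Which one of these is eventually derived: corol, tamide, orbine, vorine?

tamide

xelate present → fenine forms (Rx 2).
xelate and fenine present → jorol forms (Rx 3).
jorol and wexol present → elmate forms (Rx 1).
elmate present → lunide forms (Rx 8).
lunide present → tamide forms (Rx 7).
vorine would need torol and corol (Rx 4), but corol never forms. No rule produces orbine, and it is not given. corol would need orbine (Rx 9), but orbine never forms.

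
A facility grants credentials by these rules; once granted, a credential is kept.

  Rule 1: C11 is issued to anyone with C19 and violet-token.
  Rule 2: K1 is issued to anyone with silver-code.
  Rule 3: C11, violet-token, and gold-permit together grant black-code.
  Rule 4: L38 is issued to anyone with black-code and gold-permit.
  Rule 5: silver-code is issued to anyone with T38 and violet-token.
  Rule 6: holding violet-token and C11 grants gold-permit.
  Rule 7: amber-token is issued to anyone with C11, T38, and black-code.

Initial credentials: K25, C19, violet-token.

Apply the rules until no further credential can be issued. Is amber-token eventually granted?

No

amber-token would need C11, T38, and black-code (Rule 7), but T38 is never granted.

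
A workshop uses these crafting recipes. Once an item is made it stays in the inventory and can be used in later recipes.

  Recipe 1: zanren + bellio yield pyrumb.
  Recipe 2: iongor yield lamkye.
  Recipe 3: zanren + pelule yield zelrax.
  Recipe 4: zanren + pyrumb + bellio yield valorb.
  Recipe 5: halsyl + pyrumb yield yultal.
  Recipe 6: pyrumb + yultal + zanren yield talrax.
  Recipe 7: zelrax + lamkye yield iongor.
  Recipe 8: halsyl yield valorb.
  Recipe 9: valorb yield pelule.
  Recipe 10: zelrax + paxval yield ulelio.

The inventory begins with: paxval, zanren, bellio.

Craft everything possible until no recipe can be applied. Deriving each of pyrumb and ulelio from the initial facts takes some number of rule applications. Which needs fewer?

pyrumb

pyrumb: Using Recipe 1, zanren and bellio make pyrumb. [1 rule application]
ulelio: Using Recipe 1, zanren and bellio make pyrumb. zanren + pyrumb + bellio → valorb (Recipe 4). valorb → pelule (Recipe 9). Using Recipe 3, zanren and pelule make zelrax. Using Recipe 10, zelrax and paxval make ulelio. [5 rule applications]
pyrumb needs fewer.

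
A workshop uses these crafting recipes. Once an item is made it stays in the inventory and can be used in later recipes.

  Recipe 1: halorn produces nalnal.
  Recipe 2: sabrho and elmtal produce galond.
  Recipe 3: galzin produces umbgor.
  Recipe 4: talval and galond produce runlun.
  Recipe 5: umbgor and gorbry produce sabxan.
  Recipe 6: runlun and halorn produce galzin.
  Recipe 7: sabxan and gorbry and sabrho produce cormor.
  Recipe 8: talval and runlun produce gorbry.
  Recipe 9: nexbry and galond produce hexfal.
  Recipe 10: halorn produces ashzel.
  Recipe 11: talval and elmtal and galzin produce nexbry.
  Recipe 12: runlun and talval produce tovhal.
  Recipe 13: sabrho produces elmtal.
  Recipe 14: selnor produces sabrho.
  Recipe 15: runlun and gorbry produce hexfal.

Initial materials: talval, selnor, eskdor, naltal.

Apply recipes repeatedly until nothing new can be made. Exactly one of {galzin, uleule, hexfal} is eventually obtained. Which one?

hexfal

selnor → sabrho (Recipe 14).
Using Recipe 13, sabrho makes elmtal.
Using Recipe 2, sabrho and elmtal make galond.
talval and galond → runlun (Recipe 4).
Using Recipe 8, talval and runlun make gorbry.
runlun and gorbry → hexfal (Recipe 15).
No rule produces uleule, and it is not given. galzin would need runlun and halorn (Recipe 6), but halorn is never obtained.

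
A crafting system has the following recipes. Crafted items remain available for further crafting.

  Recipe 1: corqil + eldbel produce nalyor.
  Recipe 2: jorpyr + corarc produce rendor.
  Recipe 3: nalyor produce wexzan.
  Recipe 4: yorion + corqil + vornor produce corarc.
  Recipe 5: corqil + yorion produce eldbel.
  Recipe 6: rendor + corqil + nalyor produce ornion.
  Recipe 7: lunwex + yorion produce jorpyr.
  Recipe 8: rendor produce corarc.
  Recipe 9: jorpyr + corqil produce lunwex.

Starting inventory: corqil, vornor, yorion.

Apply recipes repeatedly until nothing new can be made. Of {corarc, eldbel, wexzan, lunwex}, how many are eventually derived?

3

yorion + corqil + vornor → corarc (Recipe 4).
corqil + yorion → eldbel (Recipe 5).
corqil + eldbel → nalyor (Recipe 1).
nalyor → wexzan (Recipe 3).
corarc: reached.
eldbel: reached.
wexzan: reached.
lunwex would need jorpyr and corqil (Recipe 9), but jorpyr is never obtained.
Reached: corarc, eldbel, and wexzan — 3 of the 4.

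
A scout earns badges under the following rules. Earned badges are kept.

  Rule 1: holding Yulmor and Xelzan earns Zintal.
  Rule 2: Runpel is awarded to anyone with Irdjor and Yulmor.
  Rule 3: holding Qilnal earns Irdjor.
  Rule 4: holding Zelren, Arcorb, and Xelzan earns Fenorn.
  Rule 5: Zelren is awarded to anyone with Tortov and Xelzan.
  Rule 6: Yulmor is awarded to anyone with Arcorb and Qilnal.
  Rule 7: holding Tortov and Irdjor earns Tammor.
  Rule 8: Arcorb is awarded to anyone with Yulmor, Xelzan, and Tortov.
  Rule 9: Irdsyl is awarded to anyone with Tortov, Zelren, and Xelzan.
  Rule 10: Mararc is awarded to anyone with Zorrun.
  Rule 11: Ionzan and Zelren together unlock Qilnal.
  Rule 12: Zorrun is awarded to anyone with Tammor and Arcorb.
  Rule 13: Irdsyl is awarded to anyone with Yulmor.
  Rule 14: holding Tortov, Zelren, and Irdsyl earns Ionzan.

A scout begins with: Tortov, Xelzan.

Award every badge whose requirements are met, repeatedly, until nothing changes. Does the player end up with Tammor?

With Tortov and Xelzan, Zelren is earned (Rule 5).
With Tortov, Zelren, and Xelzan, Irdsyl is earned (Rule 9).
With Tortov, Zelren, and Irdsyl, Ionzan is earned (Rule 14).
With Ionzan and Zelren, Qilnal is earned (Rule 11).
With Qilnal, Irdjor is earned (Rule 3).
With Tortov and Irdjor, Tammor is earned (Rule 7).

Yes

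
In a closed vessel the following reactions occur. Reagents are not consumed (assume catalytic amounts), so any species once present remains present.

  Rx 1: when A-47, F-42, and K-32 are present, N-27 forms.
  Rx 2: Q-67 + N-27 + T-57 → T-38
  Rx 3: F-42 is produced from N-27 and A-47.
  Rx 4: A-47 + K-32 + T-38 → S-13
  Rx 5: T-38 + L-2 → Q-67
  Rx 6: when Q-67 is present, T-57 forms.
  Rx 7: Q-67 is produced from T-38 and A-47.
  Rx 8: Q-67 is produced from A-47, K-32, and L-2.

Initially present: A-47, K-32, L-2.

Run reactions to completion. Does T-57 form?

A-47, K-32, and L-2 present → Q-67 forms (Rx 8).
Q-67 present → T-57 forms (Rx 6).

Yes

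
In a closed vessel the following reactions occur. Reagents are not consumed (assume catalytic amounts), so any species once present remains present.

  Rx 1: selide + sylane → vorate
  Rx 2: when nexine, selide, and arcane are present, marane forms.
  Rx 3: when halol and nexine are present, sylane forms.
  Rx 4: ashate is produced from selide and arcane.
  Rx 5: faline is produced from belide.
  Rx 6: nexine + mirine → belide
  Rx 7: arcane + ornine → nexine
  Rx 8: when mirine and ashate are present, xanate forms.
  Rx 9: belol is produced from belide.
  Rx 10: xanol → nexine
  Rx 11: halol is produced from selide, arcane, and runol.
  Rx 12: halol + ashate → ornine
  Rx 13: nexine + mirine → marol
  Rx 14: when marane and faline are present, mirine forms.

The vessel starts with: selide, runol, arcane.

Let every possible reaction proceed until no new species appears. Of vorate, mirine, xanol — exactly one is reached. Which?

vorate

selide, arcane, and runol present → halol forms (Rx 11).
selide and arcane present → ashate forms (Rx 4).
halol and ashate present → ornine forms (Rx 12).
arcane and ornine present → nexine forms (Rx 7).
halol and nexine present → sylane forms (Rx 3).
selide and sylane present → vorate forms (Rx 1).
No rule produces xanol, and it is not given. mirine would need marane and faline (Rx 14), but faline never forms.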